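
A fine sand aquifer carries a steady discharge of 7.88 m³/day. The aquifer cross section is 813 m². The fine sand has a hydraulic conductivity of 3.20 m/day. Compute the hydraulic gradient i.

From Q = K·A·i, i = Q / (K·A) = 7.88 / (3.200 × 813.0) = 0.003029.

0.00303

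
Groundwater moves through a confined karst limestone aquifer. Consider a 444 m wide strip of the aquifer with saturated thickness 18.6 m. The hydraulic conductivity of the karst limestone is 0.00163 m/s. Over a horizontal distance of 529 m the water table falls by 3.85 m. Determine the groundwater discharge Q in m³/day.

Convert K: 0.00163 m/s × 86400 = 140.8 m/day.
Cross-sectional area A = 444 × 18.6 = 8258 m².
Hydraulic gradient i = Δh / L = 3.85 / 529 = 0.007278.
Darcy's law: Q = K · A · i = 140.8 × 8258 × 0.007278 = 8465 m³/day.

8460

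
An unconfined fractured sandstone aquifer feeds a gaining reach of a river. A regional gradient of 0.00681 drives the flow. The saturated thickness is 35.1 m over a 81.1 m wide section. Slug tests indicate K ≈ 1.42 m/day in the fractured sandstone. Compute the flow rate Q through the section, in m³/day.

27.5

Cross-sectional area A = 81.1 × 35.1 = 2847 m².
Hydraulic gradient i = 0.00681.
Darcy's law: Q = K · A · i = 1.420 × 2847 × 0.006810 = 27.53 m³/day.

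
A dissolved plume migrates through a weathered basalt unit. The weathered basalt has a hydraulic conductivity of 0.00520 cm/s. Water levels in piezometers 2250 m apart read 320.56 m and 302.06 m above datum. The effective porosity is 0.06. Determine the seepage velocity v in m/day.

0.616

Convert K: 0.00520 cm/s × 864 = 4.493 m/day.
Hydraulic gradient i = (320.56 − 302.06) / 2250 = 18.5 / 2250 = 0.008222.
Darcy flux q = K · i = 4.493 × 0.008222 = 0.03694 m/day.
Seepage velocity v = q / n_e = 0.03694 / 0.06 = 0.6157 m/day.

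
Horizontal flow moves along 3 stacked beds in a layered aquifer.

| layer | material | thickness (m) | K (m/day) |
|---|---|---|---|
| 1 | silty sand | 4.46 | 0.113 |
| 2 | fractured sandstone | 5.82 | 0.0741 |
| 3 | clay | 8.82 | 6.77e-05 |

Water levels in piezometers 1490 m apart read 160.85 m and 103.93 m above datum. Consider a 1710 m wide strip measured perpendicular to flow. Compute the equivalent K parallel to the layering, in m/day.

Flow is parallel to layering, so each bed carries its own Darcy discharge and the transmissivities add.
Σ(K_i·b_i) = 0.113×4.46 + 0.0741×5.82 + 6.77e-05×8.82 = 0.9358 m²/day.
Total thickness b = 19.10 m, so K_eq = Σ(K_i·b_i)/b = 0.04900 m/day.

0.0490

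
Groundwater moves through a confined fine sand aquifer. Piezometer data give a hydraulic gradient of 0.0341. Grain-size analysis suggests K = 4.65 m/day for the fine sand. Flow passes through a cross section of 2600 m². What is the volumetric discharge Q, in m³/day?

Hydraulic gradient i = 0.0341.
Darcy's law: Q = K · A · i = 4.650 × 2600 × 0.03410 = 412.3 m³/day.

412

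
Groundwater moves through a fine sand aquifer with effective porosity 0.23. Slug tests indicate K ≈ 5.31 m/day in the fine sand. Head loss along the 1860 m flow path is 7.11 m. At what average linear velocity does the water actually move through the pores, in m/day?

Hydraulic gradient i = Δh / L = 7.11 / 1860 = 0.003823.
Darcy flux q = K · i = 5.310 × 0.003823 = 0.02030 m/day.
Seepage velocity v = q / n_e = 0.02030 / 0.23 = 0.08825 m/day.

0.0883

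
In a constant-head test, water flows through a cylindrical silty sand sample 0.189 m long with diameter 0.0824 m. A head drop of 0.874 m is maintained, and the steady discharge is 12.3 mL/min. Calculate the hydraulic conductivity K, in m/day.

0.718

Cross-sectional area A = π·(d/2)² = π × (0.0824/2)² = 0.005333 m².
Convert discharge: 12.3 mL/min = 2.050e-07 m³/s.
Darcy's law rearranged: K = Q·L / (A·Δh) = 2.050e-07 × 0.189 / (0.005333 × 0.874) = 8.313e-06 m/s = 0.7182 m/day.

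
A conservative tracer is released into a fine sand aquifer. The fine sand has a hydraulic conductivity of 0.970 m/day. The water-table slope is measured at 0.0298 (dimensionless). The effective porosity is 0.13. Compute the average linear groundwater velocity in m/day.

Hydraulic gradient i = 0.0298.
Darcy flux q = K · i = 0.9700 × 0.02980 = 0.02891 m/day.
Seepage velocity v = q / n_e = 0.02891 / 0.13 = 0.2224 m/day.

0.222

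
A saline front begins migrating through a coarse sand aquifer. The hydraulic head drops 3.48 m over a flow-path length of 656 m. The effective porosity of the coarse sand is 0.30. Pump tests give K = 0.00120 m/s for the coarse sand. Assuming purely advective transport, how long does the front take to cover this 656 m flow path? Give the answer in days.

Convert K: 0.00120 m/s × 86400 = 103.7 m/day.
Hydraulic gradient i = Δh / L = 3.48 / 656 = 0.005305.
Darcy flux q = K · i = 103.7 × 0.005305 = 0.5500 m/day.
Seepage velocity v = q / n_e = 0.5500 / 0.30 = 1.833 m/day.
Travel time t = L / v = 656 / 1.833 = 357.8 days.

358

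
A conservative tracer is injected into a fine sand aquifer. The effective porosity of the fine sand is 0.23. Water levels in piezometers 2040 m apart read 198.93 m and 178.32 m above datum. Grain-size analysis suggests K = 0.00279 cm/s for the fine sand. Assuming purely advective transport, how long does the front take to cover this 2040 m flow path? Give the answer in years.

Convert K: 0.00279 cm/s × 864 = 2.411 m/day.
Hydraulic gradient i = (198.93 − 178.32) / 2040 = 20.61 / 2040 = 0.01010.
Darcy flux q = K · i = 2.411 × 0.01010 = 0.02435 m/day.
Seepage velocity v = q / n_e = 0.02435 / 0.23 = 0.1059 m/day.
Travel time t = L / v = 2040 / 0.1059 = 19266 days = 52.75 years.

52.7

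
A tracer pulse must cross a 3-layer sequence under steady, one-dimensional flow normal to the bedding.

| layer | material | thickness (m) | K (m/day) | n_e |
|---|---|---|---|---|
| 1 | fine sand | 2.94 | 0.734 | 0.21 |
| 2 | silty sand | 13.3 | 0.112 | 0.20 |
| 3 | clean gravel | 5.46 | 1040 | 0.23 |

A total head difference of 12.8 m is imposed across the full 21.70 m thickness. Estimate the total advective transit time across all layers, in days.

With flow normal to the layers, continuity requires the same specific discharge q through every layer.
Σ(b_i/K_i) = 2.94/0.734 + 13.3/0.112 + 5.46/1040 = 122.8 d.
q = Δh / Σ(b_i/K_i) = 12.8 / 122.8 = 0.1043 m/day.
In each layer the seepage velocity is v_i = q/n_i, so the layer transit time is t_i = b_i·n_i / q:
  layer 1 (fine sand): t_1 = 2.94 × 0.21 / 0.1043 = 5.921 d
  layer 2 (silty sand): t_2 = 13.3 × 0.20 / 0.1043 = 25.51 d
  layer 3 (clean gravel): t_3 = 5.46 × 0.23 / 0.1043 = 12.04 d
Total t = Σ t_i = 43.48 days.

43.5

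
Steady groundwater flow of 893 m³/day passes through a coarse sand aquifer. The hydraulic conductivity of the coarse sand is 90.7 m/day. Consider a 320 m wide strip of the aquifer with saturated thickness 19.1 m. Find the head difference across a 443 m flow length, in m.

Cross-sectional area A = 320 × 19.1 = 6112 m².
From Q = K·A·i, i = Q / (K·A) = 893 / (90.70 × 6112) = 0.001611.
Head loss Δh = i · L = 0.001611 × 443 = 0.7136 m.

0.714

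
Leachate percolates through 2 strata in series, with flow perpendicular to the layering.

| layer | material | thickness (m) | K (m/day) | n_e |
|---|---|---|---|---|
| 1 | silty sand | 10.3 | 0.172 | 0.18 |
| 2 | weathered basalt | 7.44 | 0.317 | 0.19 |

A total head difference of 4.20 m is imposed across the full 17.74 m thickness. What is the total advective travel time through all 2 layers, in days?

64.8

With flow normal to the layers, continuity requires the same specific discharge q through every layer.
Σ(b_i/K_i) = 10.3/0.172 + 7.44/0.317 = 83.35 d.
q = Δh / Σ(b_i/K_i) = 4.20 / 83.35 = 0.05039 m/day.
In each layer the seepage velocity is v_i = q/n_i, so the layer transit time is t_i = b_i·n_i / q:
  layer 1 (silty sand): t_1 = 10.3 × 0.18 / 0.05039 = 36.79 d
  layer 2 (weathered basalt): t_2 = 7.44 × 0.19 / 0.05039 = 28.05 d
Total t = Σ t_i = 64.85 days.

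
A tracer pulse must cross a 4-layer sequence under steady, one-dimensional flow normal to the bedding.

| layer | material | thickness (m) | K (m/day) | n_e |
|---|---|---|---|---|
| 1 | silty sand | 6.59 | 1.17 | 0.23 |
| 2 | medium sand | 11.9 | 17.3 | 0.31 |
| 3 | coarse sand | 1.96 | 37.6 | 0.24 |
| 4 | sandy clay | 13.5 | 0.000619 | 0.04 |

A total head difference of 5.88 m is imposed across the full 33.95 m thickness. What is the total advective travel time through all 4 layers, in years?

With flow normal to the layers, continuity requires the same specific discharge q through every layer.
Σ(b_i/K_i) = 6.59/1.17 + 11.9/17.3 + 1.96/37.6 + 13.5/0.000619 = 21816 d.
q = Δh / Σ(b_i/K_i) = 5.88 / 21816 = 0.0002695 m/day.
In each layer the seepage velocity is v_i = q/n_i, so the layer transit time is t_i = b_i·n_i / q:
  layer 1 (silty sand): t_1 = 6.59 × 0.23 / 0.0002695 = 5623 d
  layer 2 (medium sand): t_2 = 11.9 × 0.31 / 0.0002695 = 13687 d
  layer 3 (coarse sand): t_3 = 1.96 × 0.24 / 0.0002695 = 1745 d
  layer 4 (sandy clay): t_4 = 13.5 × 0.04 / 0.0002695 = 2003 d
Total t = Σ t_i = 23059 days = 63.13 years.

63.1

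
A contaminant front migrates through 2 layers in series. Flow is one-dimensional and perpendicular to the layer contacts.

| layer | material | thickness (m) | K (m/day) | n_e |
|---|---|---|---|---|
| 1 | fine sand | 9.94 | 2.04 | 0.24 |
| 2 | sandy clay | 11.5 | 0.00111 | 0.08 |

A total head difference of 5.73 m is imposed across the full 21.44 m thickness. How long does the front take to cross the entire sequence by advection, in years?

16.4

With flow normal to the layers, continuity requires the same specific discharge q through every layer.
Σ(b_i/K_i) = 9.94/2.04 + 11.5/0.00111 = 10365 d.
q = Δh / Σ(b_i/K_i) = 5.73 / 10365 = 0.0005528 m/day.
In each layer the seepage velocity is v_i = q/n_i, so the layer transit time is t_i = b_i·n_i / q:
  layer 1 (fine sand): t_1 = 9.94 × 0.24 / 0.0005528 = 4315 d
  layer 2 (sandy clay): t_2 = 11.5 × 0.08 / 0.0005528 = 1664 d
Total t = Σ t_i = 5980 days = 16.37 years.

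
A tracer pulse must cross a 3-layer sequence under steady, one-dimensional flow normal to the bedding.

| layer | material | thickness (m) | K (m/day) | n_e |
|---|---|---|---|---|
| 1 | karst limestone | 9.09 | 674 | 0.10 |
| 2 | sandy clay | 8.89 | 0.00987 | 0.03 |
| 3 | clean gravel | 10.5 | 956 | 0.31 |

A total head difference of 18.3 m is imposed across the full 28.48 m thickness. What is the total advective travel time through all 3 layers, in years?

0.597

With flow normal to the layers, continuity requires the same specific discharge q through every layer.
Σ(b_i/K_i) = 9.09/674 + 8.89/0.00987 + 10.5/956 = 900.7 d.
q = Δh / Σ(b_i/K_i) = 18.3 / 900.7 = 0.02032 m/day.
In each layer the seepage velocity is v_i = q/n_i, so the layer transit time is t_i = b_i·n_i / q:
  layer 1 (karst limestone): t_1 = 9.09 × 0.10 / 0.02032 = 44.74 d
  layer 2 (sandy clay): t_2 = 8.89 × 0.03 / 0.02032 = 13.13 d
  layer 3 (clean gravel): t_3 = 10.5 × 0.31 / 0.02032 = 160.2 d
Total t = Σ t_i = 218.1 days = 0.5971 years.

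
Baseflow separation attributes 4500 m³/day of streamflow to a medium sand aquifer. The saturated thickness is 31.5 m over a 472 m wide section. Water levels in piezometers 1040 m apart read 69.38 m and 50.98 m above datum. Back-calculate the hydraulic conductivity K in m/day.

17.1

Cross-sectional area A = 472 × 31.5 = 14868 m².
Hydraulic gradient i = (69.38 − 50.98) / 1040 = 18.4 / 1040 = 0.01769.
From Q = K·A·i, K = Q / (A·i) = 4500 / (14868 × 0.01769) = 17.11 m/day.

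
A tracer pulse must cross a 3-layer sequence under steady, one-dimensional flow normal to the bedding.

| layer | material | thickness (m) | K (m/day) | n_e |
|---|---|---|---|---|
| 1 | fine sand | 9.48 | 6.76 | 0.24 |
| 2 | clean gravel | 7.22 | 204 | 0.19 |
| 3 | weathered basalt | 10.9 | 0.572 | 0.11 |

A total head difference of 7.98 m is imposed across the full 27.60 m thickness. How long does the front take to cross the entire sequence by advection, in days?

12.4

With flow normal to the layers, continuity requires the same specific discharge q through every layer.
Σ(b_i/K_i) = 9.48/6.76 + 7.22/204 + 10.9/0.572 = 20.49 d.
q = Δh / Σ(b_i/K_i) = 7.98 / 20.49 = 0.3894 m/day.
In each layer the seepage velocity is v_i = q/n_i, so the layer transit time is t_i = b_i·n_i / q:
  layer 1 (fine sand): t_1 = 9.48 × 0.24 / 0.3894 = 5.843 d
  layer 2 (clean gravel): t_2 = 7.22 × 0.19 / 0.3894 = 3.523 d
  layer 3 (weathered basalt): t_3 = 10.9 × 0.11 / 0.3894 = 3.079 d
Total t = Σ t_i = 12.45 days.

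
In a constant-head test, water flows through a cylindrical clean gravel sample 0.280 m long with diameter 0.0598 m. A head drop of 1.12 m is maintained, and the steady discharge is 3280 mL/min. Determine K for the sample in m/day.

420

Cross-sectional area A = π·(d/2)² = π × (0.0598/2)² = 0.002809 m².
Convert discharge: 3280 mL/min = 5.467e-05 m³/s.
Darcy's law rearranged: K = Q·L / (A·Δh) = 5.467e-05 × 0.280 / (0.002809 × 1.12) = 0.004866 m/s = 420.4 m/day.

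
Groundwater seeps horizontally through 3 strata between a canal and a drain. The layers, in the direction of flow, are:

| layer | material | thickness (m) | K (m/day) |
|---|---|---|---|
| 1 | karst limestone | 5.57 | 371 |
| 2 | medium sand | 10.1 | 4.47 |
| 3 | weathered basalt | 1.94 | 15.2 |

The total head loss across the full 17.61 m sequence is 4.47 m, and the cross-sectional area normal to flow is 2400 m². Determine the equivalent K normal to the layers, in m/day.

7.33

Flow is perpendicular to layering, so the layers act in series and the equivalent K is the thickness-weighted harmonic mean.
Total thickness L = 5.57 + 10.1 + 1.94 = 17.61 m.
Σ(b_i/K_i) = 5.57/371 + 10.1/4.47 + 1.94/15.2 = 2.402 d.
K_eq = L / Σ(b_i/K_i) = 17.61 / 2.402 = 7.331 m/day.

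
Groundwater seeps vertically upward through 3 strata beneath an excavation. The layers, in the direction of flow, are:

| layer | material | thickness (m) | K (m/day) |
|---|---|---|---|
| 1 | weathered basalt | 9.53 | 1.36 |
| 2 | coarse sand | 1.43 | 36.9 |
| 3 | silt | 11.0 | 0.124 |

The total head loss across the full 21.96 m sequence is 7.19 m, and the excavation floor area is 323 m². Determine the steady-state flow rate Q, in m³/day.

Flow is perpendicular to layering, so the layers act in series and the equivalent K is the thickness-weighted harmonic mean.
Total thickness L = 9.53 + 1.43 + 11.0 = 21.96 m.
Σ(b_i/K_i) = 9.53/1.36 + 1.43/36.9 + 11.0/0.124 = 95.76 d.
K_eq = L / Σ(b_i/K_i) = 21.96 / 95.76 = 0.2293 m/day.
Q = K_eq · A · (Δh/L) = 0.2293 × 323 × (7.19/21.96) = 24.25 m³/day.

24.3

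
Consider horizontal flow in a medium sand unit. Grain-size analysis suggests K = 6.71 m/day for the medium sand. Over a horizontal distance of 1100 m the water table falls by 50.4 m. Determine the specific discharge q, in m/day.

0.307

Hydraulic gradient i = Δh / L = 50.4 / 1100 = 0.04582.
Specific discharge q = K · i = 6.710 × 0.04582 = 0.3074 m/day.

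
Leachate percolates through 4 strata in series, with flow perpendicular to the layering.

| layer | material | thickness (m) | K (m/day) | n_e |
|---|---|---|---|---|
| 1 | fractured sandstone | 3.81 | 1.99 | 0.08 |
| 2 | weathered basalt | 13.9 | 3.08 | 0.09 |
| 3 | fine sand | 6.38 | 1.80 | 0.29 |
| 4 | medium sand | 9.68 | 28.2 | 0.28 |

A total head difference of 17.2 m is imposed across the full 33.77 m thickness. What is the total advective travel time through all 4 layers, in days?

3.67

With flow normal to the layers, continuity requires the same specific discharge q through every layer.
Σ(b_i/K_i) = 3.81/1.99 + 13.9/3.08 + 6.38/1.80 + 9.68/28.2 = 10.32 d.
q = Δh / Σ(b_i/K_i) = 17.2 / 10.32 = 1.667 m/day.
In each layer the seepage velocity is v_i = q/n_i, so the layer transit time is t_i = b_i·n_i / q:
  layer 1 (fractured sandstone): t_1 = 3.81 × 0.08 / 1.667 = 0.1828 d
  layer 2 (weathered basalt): t_2 = 13.9 × 0.09 / 1.667 = 0.7503 d
  layer 3 (fine sand): t_3 = 6.38 × 0.29 / 1.667 = 1.110 d
  layer 4 (medium sand): t_4 = 9.68 × 0.28 / 1.667 = 1.625 d
Total t = Σ t_i = 3.668 days.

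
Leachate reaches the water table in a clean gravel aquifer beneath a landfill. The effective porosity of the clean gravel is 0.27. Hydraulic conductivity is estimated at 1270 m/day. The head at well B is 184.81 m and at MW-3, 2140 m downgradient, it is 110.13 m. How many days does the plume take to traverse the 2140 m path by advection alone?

Hydraulic gradient i = (184.81 − 110.13) / 2140 = 74.68 / 2140 = 0.03490.
Darcy flux q = K · i = 1270 × 0.03490 = 44.32 m/day.
Seepage velocity v = q / n_e = 44.32 / 0.27 = 164.1 m/day.
Travel time t = L / v = 2140 / 164.1 = 13.04 days.

13.0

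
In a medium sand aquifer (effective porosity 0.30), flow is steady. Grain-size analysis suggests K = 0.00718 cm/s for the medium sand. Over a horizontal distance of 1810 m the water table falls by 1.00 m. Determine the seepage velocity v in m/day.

Convert K: 0.00718 cm/s × 864 = 6.204 m/day.
Hydraulic gradient i = Δh / L = 1.00 / 1810 = 0.0005525.
Darcy flux q = K · i = 6.204 × 0.0005525 = 0.003427 m/day.
Seepage velocity v = q / n_e = 0.003427 / 0.30 = 0.01142 m/day.

0.0114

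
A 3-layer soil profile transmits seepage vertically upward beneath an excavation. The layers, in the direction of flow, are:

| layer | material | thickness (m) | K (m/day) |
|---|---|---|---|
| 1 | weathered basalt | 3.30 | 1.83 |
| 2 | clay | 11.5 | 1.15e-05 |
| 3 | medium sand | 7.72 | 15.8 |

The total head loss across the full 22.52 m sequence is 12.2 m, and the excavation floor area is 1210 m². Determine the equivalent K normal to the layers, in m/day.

Flow is perpendicular to layering, so the layers act in series and the equivalent K is the thickness-weighted harmonic mean.
Total thickness L = 3.30 + 11.5 + 7.72 = 22.52 m.
Σ(b_i/K_i) = 3.30/1.83 + 11.5/1.15e-05 + 7.72/15.8 = 1.000e+06 d.
K_eq = L / Σ(b_i/K_i) = 22.52 / 1.000e+06 = 2.252e-05 m/day.

2.25e-05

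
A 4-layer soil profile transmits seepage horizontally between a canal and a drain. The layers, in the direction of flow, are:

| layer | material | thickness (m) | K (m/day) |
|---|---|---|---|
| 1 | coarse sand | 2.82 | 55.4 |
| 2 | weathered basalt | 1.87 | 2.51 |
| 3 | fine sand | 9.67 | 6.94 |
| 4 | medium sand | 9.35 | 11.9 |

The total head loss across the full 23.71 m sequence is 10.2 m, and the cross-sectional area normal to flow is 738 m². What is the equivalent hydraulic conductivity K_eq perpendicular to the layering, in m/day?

Flow is perpendicular to layering, so the layers act in series and the equivalent K is the thickness-weighted harmonic mean.
Total thickness L = 2.82 + 1.87 + 9.67 + 9.35 = 23.71 m.
Σ(b_i/K_i) = 2.82/55.4 + 1.87/2.51 + 9.67/6.94 + 9.35/11.9 = 2.975 d.
K_eq = L / Σ(b_i/K_i) = 23.71 / 2.975 = 7.970 m/day.

7.97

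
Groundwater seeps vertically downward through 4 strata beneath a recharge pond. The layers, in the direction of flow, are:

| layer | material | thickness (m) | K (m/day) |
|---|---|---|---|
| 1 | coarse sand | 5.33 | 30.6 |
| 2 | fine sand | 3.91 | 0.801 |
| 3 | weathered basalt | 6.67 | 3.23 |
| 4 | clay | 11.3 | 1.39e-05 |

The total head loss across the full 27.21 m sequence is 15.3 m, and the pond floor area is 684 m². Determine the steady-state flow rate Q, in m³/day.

Flow is perpendicular to layering, so the layers act in series and the equivalent K is the thickness-weighted harmonic mean.
Total thickness L = 5.33 + 3.91 + 6.67 + 11.3 = 27.21 m.
Σ(b_i/K_i) = 5.33/30.6 + 3.91/0.801 + 6.67/3.23 + 11.3/1.39e-05 = 8.130e+05 d.
K_eq = L / Σ(b_i/K_i) = 27.21 / 8.130e+05 = 3.347e-05 m/day.
Q = K_eq · A · (Δh/L) = 3.347e-05 × 684 × (15.3/27.21) = 0.01287 m³/day.

0.0129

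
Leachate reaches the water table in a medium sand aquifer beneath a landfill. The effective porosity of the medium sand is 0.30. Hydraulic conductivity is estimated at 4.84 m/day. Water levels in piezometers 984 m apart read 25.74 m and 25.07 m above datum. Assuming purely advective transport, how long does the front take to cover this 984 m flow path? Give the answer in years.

245

Hydraulic gradient i = (25.74 − 25.07) / 984 = 0.67 / 984 = 0.0006809.
Darcy flux q = K · i = 4.840 × 0.0006809 = 0.003296 m/day.
Seepage velocity v = q / n_e = 0.003296 / 0.30 = 0.01099 m/day.
Travel time t = L / v = 984 / 0.01099 = 89576 days = 245.2 years.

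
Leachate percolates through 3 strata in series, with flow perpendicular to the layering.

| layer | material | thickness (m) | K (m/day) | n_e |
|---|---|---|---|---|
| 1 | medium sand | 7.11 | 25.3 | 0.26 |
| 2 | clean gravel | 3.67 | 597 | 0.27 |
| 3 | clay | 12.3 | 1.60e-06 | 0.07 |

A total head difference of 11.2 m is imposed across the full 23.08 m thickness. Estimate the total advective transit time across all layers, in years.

6950

With flow normal to the layers, continuity requires the same specific discharge q through every layer.
Σ(b_i/K_i) = 7.11/25.3 + 3.67/597 + 12.3/1.60e-06 = 7.688e+06 d.
q = Δh / Σ(b_i/K_i) = 11.2 / 7.688e+06 = 1.457e-06 m/day.
In each layer the seepage velocity is v_i = q/n_i, so the layer transit time is t_i = b_i·n_i / q:
  layer 1 (medium sand): t_1 = 7.11 × 0.26 / 1.457e-06 = 1.269e+06 d
  layer 2 (clean gravel): t_2 = 3.67 × 0.27 / 1.457e-06 = 6.801e+05 d
  layer 3 (clay): t_3 = 12.3 × 0.07 / 1.457e-06 = 5.910e+05 d
Total t = Σ t_i = 2.540e+06 days = 6954 years.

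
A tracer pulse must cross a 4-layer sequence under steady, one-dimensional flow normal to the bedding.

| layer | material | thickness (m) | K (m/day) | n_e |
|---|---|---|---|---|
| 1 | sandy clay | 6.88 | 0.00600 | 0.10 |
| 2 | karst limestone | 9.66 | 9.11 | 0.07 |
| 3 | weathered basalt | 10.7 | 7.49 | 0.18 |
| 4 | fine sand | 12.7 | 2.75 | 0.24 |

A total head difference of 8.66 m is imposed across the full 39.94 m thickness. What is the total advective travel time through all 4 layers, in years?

With flow normal to the layers, continuity requires the same specific discharge q through every layer.
Σ(b_i/K_i) = 6.88/0.00600 + 9.66/9.11 + 10.7/7.49 + 12.7/2.75 = 1154 d.
q = Δh / Σ(b_i/K_i) = 8.66 / 1154 = 0.007506 m/day.
In each layer the seepage velocity is v_i = q/n_i, so the layer transit time is t_i = b_i·n_i / q:
  layer 1 (sandy clay): t_1 = 6.88 × 0.10 / 0.007506 = 91.66 d
  layer 2 (karst limestone): t_2 = 9.66 × 0.07 / 0.007506 = 90.09 d
  layer 3 (weathered basalt): t_3 = 10.7 × 0.18 / 0.007506 = 256.6 d
  layer 4 (fine sand): t_4 = 12.7 × 0.24 / 0.007506 = 406.1 d
Total t = Σ t_i = 844.4 days = 2.312 years.

2.31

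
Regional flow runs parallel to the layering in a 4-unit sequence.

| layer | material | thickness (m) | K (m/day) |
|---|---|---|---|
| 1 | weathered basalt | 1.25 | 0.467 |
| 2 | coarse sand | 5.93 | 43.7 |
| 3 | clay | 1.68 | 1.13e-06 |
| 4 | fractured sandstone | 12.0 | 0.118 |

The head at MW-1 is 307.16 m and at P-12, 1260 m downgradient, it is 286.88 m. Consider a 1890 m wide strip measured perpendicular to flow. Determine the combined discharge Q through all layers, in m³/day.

Flow is parallel to layering, so each bed carries its own Darcy discharge and the transmissivities add.
Σ(K_i·b_i) = 0.467×1.25 + 43.7×5.93 + 1.13e-06×1.68 + 0.118×12.0 = 261.1 m²/day.
Hydraulic gradient i = (307.16 − 286.88) / 1260 = 20.28 / 1260 = 0.01610.
Q = Σ(K_i·b_i) · W · i = 261.1 × 1890 × 0.01610 = 7944 m³/day.

7940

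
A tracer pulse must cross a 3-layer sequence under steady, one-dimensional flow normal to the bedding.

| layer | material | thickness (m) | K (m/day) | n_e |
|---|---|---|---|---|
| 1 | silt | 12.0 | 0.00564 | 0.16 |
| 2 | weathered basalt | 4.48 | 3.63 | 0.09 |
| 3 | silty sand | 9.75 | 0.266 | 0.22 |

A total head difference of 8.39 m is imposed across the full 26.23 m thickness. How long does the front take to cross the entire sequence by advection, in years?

3.16

With flow normal to the layers, continuity requires the same specific discharge q through every layer.
Σ(b_i/K_i) = 12.0/0.00564 + 4.48/3.63 + 9.75/0.266 = 2166 d.
q = Δh / Σ(b_i/K_i) = 8.39 / 2166 = 0.003874 m/day.
In each layer the seepage velocity is v_i = q/n_i, so the layer transit time is t_i = b_i·n_i / q:
  layer 1 (silt): t_1 = 12.0 × 0.16 / 0.003874 = 495.6 d
  layer 2 (weathered basalt): t_2 = 4.48 × 0.09 / 0.003874 = 104.1 d
  layer 3 (silty sand): t_3 = 9.75 × 0.22 / 0.003874 = 553.6 d
Total t = Σ t_i = 1153 days = 3.158 years.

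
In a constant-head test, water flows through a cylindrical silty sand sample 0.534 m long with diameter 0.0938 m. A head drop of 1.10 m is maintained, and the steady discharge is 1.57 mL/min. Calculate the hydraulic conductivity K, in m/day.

0.159

Cross-sectional area A = π·(d/2)² = π × (0.0938/2)² = 0.006910 m².
Convert discharge: 1.57 mL/min = 2.617e-08 m³/s.
Darcy's law rearranged: K = Q·L / (A·Δh) = 2.617e-08 × 0.534 / (0.006910 × 1.10) = 1.838e-06 m/s = 0.1588 m/day.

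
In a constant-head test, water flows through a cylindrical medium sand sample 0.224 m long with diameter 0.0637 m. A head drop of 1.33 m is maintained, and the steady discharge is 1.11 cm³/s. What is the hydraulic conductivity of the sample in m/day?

5.07

Cross-sectional area A = π·(d/2)² = π × (0.0637/2)² = 0.003187 m².
Convert discharge: 1.11 cm³/s = 1.110e-06 m³/s.
Darcy's law rearranged: K = Q·L / (A·Δh) = 1.110e-06 × 0.224 / (0.003187 × 1.33) = 5.866e-05 m/s = 5.068 m/day.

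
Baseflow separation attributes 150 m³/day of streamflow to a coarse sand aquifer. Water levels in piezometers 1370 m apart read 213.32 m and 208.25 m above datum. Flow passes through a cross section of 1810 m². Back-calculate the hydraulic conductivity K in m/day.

22.4

Hydraulic gradient i = (213.32 − 208.25) / 1370 = 5.07 / 1370 = 0.003701.
From Q = K·A·i, K = Q / (A·i) = 150 / (1810 × 0.003701) = 22.39 m/day.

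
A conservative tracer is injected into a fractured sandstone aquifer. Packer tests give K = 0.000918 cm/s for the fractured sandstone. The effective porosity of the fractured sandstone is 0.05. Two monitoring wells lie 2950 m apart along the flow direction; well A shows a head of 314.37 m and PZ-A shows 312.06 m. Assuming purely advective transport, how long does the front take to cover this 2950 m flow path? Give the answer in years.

Convert K: 0.000918 cm/s × 864 = 0.7932 m/day.
Hydraulic gradient i = (314.37 − 312.06) / 2950 = 2.31 / 2950 = 0.0007831.
Darcy flux q = K · i = 0.7932 × 0.0007831 = 0.0006211 m/day.
Seepage velocity v = q / n_e = 0.0006211 / 0.05 = 0.01242 m/day.
Travel time t = L / v = 2950 / 0.01242 = 2.375e+05 days = 650.2 years.

650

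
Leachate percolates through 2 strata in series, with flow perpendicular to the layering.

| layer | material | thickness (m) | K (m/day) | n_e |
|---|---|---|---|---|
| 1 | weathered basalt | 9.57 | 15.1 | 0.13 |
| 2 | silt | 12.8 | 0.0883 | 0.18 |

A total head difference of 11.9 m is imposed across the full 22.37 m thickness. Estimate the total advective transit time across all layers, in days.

With flow normal to the layers, continuity requires the same specific discharge q through every layer.
Σ(b_i/K_i) = 9.57/15.1 + 12.8/0.0883 = 145.6 d.
q = Δh / Σ(b_i/K_i) = 11.9 / 145.6 = 0.08173 m/day.
In each layer the seepage velocity is v_i = q/n_i, so the layer transit time is t_i = b_i·n_i / q:
  layer 1 (weathered basalt): t_1 = 9.57 × 0.13 / 0.08173 = 15.22 d
  layer 2 (silt): t_2 = 12.8 × 0.18 / 0.08173 = 28.19 d
Total t = Σ t_i = 43.41 days.

43.4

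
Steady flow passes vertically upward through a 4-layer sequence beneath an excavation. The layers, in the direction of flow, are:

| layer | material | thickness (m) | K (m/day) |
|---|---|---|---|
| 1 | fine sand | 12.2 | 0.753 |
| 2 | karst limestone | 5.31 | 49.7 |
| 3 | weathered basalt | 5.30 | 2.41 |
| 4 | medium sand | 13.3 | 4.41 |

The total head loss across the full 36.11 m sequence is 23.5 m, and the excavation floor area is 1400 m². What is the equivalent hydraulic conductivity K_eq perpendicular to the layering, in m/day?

1.68

Flow is perpendicular to layering, so the layers act in series and the equivalent K is the thickness-weighted harmonic mean.
Total thickness L = 12.2 + 5.31 + 5.30 + 13.3 = 36.11 m.
Σ(b_i/K_i) = 12.2/0.753 + 5.31/49.7 + 5.30/2.41 + 13.3/4.41 = 21.52 d.
K_eq = L / Σ(b_i/K_i) = 36.11 / 21.52 = 1.678 m/day.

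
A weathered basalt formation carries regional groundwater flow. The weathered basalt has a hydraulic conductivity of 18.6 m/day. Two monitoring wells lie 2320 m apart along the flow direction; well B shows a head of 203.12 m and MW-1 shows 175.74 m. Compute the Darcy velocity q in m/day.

Hydraulic gradient i = (203.12 − 175.74) / 2320 = 27.38 / 2320 = 0.01180.
Specific discharge q = K · i = 18.60 × 0.01180 = 0.2195 m/day.

0.220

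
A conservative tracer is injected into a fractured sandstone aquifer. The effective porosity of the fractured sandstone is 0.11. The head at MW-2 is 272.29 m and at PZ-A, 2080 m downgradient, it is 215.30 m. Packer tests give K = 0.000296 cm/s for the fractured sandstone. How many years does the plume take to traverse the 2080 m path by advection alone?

Convert K: 0.000296 cm/s × 864 = 0.2557 m/day.
Hydraulic gradient i = (272.29 − 215.30) / 2080 = 56.99 / 2080 = 0.02740.
Darcy flux q = K · i = 0.2557 × 0.02740 = 0.007007 m/day.
Seepage velocity v = q / n_e = 0.007007 / 0.11 = 0.06370 m/day.
Travel time t = L / v = 2080 / 0.06370 = 32652 days = 89.40 years.

89.4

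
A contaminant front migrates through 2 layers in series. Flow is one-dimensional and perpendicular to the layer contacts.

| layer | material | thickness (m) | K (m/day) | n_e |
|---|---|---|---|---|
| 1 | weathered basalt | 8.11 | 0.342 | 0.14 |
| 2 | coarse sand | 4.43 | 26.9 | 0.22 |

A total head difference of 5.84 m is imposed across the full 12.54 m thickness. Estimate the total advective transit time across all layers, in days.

With flow normal to the layers, continuity requires the same specific discharge q through every layer.
Σ(b_i/K_i) = 8.11/0.342 + 4.43/26.9 = 23.88 d.
q = Δh / Σ(b_i/K_i) = 5.84 / 23.88 = 0.2446 m/day.
In each layer the seepage velocity is v_i = q/n_i, so the layer transit time is t_i = b_i·n_i / q:
  layer 1 (weathered basalt): t_1 = 8.11 × 0.14 / 0.2446 = 4.642 d
  layer 2 (coarse sand): t_2 = 4.43 × 0.22 / 0.2446 = 3.985 d
Total t = Σ t_i = 8.627 days.

8.63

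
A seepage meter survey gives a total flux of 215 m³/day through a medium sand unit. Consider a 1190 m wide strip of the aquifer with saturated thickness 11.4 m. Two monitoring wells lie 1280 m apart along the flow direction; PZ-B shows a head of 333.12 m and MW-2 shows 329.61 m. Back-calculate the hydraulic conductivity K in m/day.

Cross-sectional area A = 1190 × 11.4 = 13566 m².
Hydraulic gradient i = (333.12 − 329.61) / 1280 = 3.51 / 1280 = 0.002742.
From Q = K·A·i, K = Q / (A·i) = 215 / (13566 × 0.002742) = 5.779 m/day.

5.78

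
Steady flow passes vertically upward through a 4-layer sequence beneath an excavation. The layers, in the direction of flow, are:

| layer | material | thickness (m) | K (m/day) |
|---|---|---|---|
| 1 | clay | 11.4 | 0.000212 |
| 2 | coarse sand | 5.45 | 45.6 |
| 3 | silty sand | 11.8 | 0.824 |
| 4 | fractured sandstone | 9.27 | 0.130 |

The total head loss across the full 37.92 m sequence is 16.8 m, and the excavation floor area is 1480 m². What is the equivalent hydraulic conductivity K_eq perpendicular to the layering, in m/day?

Flow is perpendicular to layering, so the layers act in series and the equivalent K is the thickness-weighted harmonic mean.
Total thickness L = 11.4 + 5.45 + 11.8 + 9.27 = 37.92 m.
Σ(b_i/K_i) = 11.4/0.000212 + 5.45/45.6 + 11.8/0.824 + 9.27/0.130 = 53859 d.
K_eq = L / Σ(b_i/K_i) = 37.92 / 53859 = 0.0007041 m/day.

0.000704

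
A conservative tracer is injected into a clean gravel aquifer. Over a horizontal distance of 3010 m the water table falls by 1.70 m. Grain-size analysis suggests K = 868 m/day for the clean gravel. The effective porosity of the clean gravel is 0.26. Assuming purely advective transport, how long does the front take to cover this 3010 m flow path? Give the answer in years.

4.37

Hydraulic gradient i = Δh / L = 1.70 / 3010 = 0.0005648.
Darcy flux q = K · i = 868.0 × 0.0005648 = 0.4902 m/day.
Seepage velocity v = q / n_e = 0.4902 / 0.26 = 1.886 m/day.
Travel time t = L / v = 3010 / 1.886 = 1596 days = 4.371 years.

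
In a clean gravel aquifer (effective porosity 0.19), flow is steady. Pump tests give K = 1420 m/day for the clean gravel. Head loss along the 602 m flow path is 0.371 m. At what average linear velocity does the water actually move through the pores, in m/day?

4.61

Hydraulic gradient i = Δh / L = 0.371 / 602 = 0.0006163.
Darcy flux q = K · i = 1420 × 0.0006163 = 0.8751 m/day.
Seepage velocity v = q / n_e = 0.8751 / 0.19 = 4.606 m/day.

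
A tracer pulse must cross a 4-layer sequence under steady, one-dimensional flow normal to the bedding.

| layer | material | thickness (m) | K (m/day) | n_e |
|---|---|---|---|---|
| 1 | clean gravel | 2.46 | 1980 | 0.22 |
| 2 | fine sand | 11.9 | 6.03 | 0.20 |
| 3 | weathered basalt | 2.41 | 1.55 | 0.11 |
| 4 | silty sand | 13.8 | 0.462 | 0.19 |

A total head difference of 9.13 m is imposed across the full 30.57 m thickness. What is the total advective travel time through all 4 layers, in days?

With flow normal to the layers, continuity requires the same specific discharge q through every layer.
Σ(b_i/K_i) = 2.46/1980 + 11.9/6.03 + 2.41/1.55 + 13.8/0.462 = 33.40 d.
q = Δh / Σ(b_i/K_i) = 9.13 / 33.40 = 0.2734 m/day.
In each layer the seepage velocity is v_i = q/n_i, so the layer transit time is t_i = b_i·n_i / q:
  layer 1 (clean gravel): t_1 = 2.46 × 0.22 / 0.2734 = 1.980 d
  layer 2 (fine sand): t_2 = 11.9 × 0.20 / 0.2734 = 8.707 d
  layer 3 (weathered basalt): t_3 = 2.41 × 0.11 / 0.2734 = 0.9698 d
  layer 4 (silty sand): t_4 = 13.8 × 0.19 / 0.2734 = 9.592 d
Total t = Σ t_i = 21.25 days.

21.2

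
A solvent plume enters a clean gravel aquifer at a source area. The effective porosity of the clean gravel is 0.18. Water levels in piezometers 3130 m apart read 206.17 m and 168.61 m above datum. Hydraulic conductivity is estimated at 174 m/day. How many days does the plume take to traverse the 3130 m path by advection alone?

Hydraulic gradient i = (206.17 − 168.61) / 3130 = 37.56 / 3130 = 0.01200.
Darcy flux q = K · i = 174.0 × 0.01200 = 2.088 m/day.
Seepage velocity v = q / n_e = 2.088 / 0.18 = 11.60 m/day.
Travel time t = L / v = 3130 / 11.60 = 269.8 days.

270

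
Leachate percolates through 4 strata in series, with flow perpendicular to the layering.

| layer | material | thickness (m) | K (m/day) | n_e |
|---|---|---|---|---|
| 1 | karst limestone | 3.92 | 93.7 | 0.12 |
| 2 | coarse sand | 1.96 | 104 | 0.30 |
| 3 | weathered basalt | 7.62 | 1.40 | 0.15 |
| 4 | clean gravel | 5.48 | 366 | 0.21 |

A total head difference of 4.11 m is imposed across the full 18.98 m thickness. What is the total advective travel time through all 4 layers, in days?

With flow normal to the layers, continuity requires the same specific discharge q through every layer.
Σ(b_i/K_i) = 3.92/93.7 + 1.96/104 + 7.62/1.40 + 5.48/366 = 5.519 d.
q = Δh / Σ(b_i/K_i) = 4.11 / 5.519 = 0.7448 m/day.
In each layer the seepage velocity is v_i = q/n_i, so the layer transit time is t_i = b_i·n_i / q:
  layer 1 (karst limestone): t_1 = 3.92 × 0.12 / 0.7448 = 0.6316 d
  layer 2 (coarse sand): t_2 = 1.96 × 0.30 / 0.7448 = 0.7895 d
  layer 3 (weathered basalt): t_3 = 7.62 × 0.15 / 0.7448 = 1.535 d
  layer 4 (clean gravel): t_4 = 5.48 × 0.21 / 0.7448 = 1.545 d
Total t = Σ t_i = 4.501 days.

4.50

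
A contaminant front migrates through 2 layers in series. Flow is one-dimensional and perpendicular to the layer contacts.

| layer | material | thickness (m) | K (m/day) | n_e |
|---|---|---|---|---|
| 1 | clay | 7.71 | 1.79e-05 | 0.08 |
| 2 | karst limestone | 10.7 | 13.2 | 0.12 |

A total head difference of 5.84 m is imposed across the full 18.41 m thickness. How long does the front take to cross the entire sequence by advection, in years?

384

With flow normal to the layers, continuity requires the same specific discharge q through every layer.
Σ(b_i/K_i) = 7.71/1.79e-05 + 10.7/13.2 = 4.307e+05 d.
q = Δh / Σ(b_i/K_i) = 5.84 / 4.307e+05 = 1.356e-05 m/day.
In each layer the seepage velocity is v_i = q/n_i, so the layer transit time is t_i = b_i·n_i / q:
  layer 1 (clay): t_1 = 7.71 × 0.08 / 1.356e-05 = 45492 d
  layer 2 (karst limestone): t_2 = 10.7 × 0.12 / 1.356e-05 = 94701 d
Total t = Σ t_i = 1.402e+05 days = 383.8 years.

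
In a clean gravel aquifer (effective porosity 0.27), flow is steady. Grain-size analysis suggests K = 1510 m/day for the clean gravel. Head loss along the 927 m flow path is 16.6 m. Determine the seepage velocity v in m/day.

100

Hydraulic gradient i = Δh / L = 16.6 / 927 = 0.01791.
Darcy flux q = K · i = 1510 × 0.01791 = 27.04 m/day.
Seepage velocity v = q / n_e = 27.04 / 0.27 = 100.1 m/day.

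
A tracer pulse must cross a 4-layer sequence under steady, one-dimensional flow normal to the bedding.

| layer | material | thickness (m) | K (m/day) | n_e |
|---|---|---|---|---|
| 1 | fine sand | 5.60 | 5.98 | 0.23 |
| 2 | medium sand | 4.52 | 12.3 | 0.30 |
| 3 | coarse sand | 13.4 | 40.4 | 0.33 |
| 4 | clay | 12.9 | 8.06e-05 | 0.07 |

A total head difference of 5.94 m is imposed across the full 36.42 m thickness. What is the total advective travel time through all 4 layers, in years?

With flow normal to the layers, continuity requires the same specific discharge q through every layer.
Σ(b_i/K_i) = 5.60/5.98 + 4.52/12.3 + 13.4/40.4 + 12.9/8.06e-05 = 1.601e+05 d.
q = Δh / Σ(b_i/K_i) = 5.94 / 1.601e+05 = 3.711e-05 m/day.
In each layer the seepage velocity is v_i = q/n_i, so the layer transit time is t_i = b_i·n_i / q:
  layer 1 (fine sand): t_1 = 5.60 × 0.23 / 3.711e-05 = 34705 d
  layer 2 (medium sand): t_2 = 4.52 × 0.30 / 3.711e-05 = 36537 d
  layer 3 (coarse sand): t_3 = 13.4 × 0.33 / 3.711e-05 = 1.191e+05 d
  layer 4 (clay): t_4 = 12.9 × 0.07 / 3.711e-05 = 24331 d
Total t = Σ t_i = 2.147e+05 days = 587.9 years.

588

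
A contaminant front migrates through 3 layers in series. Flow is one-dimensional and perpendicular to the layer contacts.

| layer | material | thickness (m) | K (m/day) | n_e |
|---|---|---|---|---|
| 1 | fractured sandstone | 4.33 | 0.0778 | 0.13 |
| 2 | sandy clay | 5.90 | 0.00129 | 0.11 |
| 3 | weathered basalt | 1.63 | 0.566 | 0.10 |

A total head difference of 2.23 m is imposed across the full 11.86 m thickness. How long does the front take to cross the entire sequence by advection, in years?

7.82

With flow normal to the layers, continuity requires the same specific discharge q through every layer.
Σ(b_i/K_i) = 4.33/0.0778 + 5.90/0.00129 + 1.63/0.566 = 4632 d.
q = Δh / Σ(b_i/K_i) = 2.23 / 4632 = 0.0004814 m/day.
In each layer the seepage velocity is v_i = q/n_i, so the layer transit time is t_i = b_i·n_i / q:
  layer 1 (fractured sandstone): t_1 = 4.33 × 0.13 / 0.0004814 = 1169 d
  layer 2 (sandy clay): t_2 = 5.90 × 0.11 / 0.0004814 = 1348 d
  layer 3 (weathered basalt): t_3 = 1.63 × 0.10 / 0.0004814 = 338.6 d
Total t = Σ t_i = 2856 days = 7.819 years.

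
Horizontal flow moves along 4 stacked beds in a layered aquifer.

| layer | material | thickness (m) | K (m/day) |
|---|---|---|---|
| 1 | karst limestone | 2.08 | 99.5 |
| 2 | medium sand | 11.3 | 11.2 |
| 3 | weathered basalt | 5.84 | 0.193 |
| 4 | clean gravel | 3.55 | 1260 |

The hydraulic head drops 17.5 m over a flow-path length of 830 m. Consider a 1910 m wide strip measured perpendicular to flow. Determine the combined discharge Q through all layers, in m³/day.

194000

Flow is parallel to layering, so each bed carries its own Darcy discharge and the transmissivities add.
Σ(K_i·b_i) = 99.5×2.08 + 11.2×11.3 + 0.193×5.84 + 1260×3.55 = 4808 m²/day.
Hydraulic gradient i = Δh / L = 17.5 / 830 = 0.02108.
Q = Σ(K_i·b_i) · W · i = 4808 × 1910 × 0.02108 = 1.936e+05 m³/day.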